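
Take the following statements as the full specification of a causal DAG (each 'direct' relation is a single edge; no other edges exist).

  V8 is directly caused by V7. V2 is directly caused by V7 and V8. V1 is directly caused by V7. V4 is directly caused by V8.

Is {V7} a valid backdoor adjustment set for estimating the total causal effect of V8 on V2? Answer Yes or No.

Backdoor paths from V8 to V2 (paths whose first edge points into V8):
  P1: V8 <- V7 -> V2
Condition 1 (no descendant of V8 in the set): holds — descendants of V8 are {V2, V4}; none are in {V7}.
Condition 2 (every backdoor path blocked by {V7}):
  P1: blocked at fork node V7 ∈ conditioning set.
{V7} satisfies the backdoor criterion.

Yes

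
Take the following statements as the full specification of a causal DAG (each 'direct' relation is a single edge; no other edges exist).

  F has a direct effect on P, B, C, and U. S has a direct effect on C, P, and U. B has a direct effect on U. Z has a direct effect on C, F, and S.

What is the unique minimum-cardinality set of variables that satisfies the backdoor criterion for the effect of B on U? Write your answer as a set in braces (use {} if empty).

{F}

Variables eligible for adjustment (non-descendants of B, excluding B and U): {C, F, P, S, Z}.
Backdoor paths from B to U:
  P1: B <- F <- Z -> S -> U
  P2: B <- F <- Z -> C <- S -> U
  P3: B <- F -> U
  P4: B <- F -> C <- Z -> S -> U
  P5: B <- F -> C <- S -> U
  P6: B <- F -> P <- S -> U
The empty set is not sufficient: P1 (B <- F <- Z -> S -> U) has no collider blocking it and no conditioned non-collider, so it is open.
Try {F}:
  P1: blocked at chain node F ∈ conditioning set.
  P2: blocked at chain node F ∈ conditioning set.
  P3: blocked at fork node F ∈ conditioning set.
  P4: blocked at fork node F ∈ conditioning set.
  P5: blocked at fork node F ∈ conditioning set.
  P6: blocked at fork node F ∈ conditioning set.
{F} contains no descendant of B and blocks every backdoor path.
No other singleton works — e.g. {Z} leaves P3 open — so {F} is the unique smallest valid adjustment set.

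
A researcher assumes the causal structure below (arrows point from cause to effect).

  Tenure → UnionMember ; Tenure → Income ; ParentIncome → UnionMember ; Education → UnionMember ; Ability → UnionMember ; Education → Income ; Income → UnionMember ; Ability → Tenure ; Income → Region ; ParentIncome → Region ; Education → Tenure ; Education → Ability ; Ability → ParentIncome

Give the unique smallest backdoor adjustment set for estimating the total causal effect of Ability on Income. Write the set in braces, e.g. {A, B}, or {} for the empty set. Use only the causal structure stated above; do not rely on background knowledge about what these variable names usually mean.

Variables eligible for adjustment (non-descendants of Ability, excluding Ability and Income): {Education}.
Backdoor paths from Ability to Income:
  P1: Ability <- Education -> Tenure -> Income
  P2: Ability <- Education -> Tenure -> UnionMember <- ParentIncome -> Region <- Income
  P3: Ability <- Education -> Tenure -> UnionMember <- Income
  P4: Ability <- Education -> Income
  P5: Ability <- Education -> UnionMember <- ParentIncome -> Region <- Income
  P6: Ability <- Education -> UnionMember <- Tenure -> Income
  P7: Ability <- Education -> UnionMember <- Income
The empty set is not sufficient: P1 (Ability <- Education -> Tenure -> Income) has no collider blocking it and no conditioned non-collider, so it is open.
Try {Education}:
  P1: blocked at fork node Education ∈ conditioning set.
  P2: blocked at fork node Education ∈ conditioning set.
  P3: blocked at fork node Education ∈ conditioning set.
  P4: blocked at fork node Education ∈ conditioning set.
  P5: blocked at fork node Education ∈ conditioning set.
  P6: blocked at fork node Education ∈ conditioning set.
  P7: blocked at fork node Education ∈ conditioning set.
{Education} contains no descendant of Ability and blocks every backdoor path.
{Education} is the unique smallest valid adjustment set.

{Education}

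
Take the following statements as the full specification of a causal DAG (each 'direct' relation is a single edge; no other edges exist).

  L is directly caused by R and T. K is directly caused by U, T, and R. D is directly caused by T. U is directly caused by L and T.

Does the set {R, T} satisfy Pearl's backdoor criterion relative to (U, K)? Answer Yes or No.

Yes

Backdoor paths from U to K (paths whose first edge points into U):
  P1: U <- T -> L <- R -> K
  P2: U <- T -> K
  P3: U <- L <- T -> K
  P4: U <- L <- R -> K
Condition 1 (no descendant of U in the set): holds — descendants of U are {K}; none are in {R, T}.
Condition 2 (every backdoor path blocked by {R, T}):
  P1: blocked at fork node T ∈ conditioning set.
  P2: blocked at fork node T ∈ conditioning set.
  P3: blocked at fork node T ∈ conditioning set.
  P4: blocked at fork node R ∈ conditioning set.
{R, T} satisfies the backdoor criterion.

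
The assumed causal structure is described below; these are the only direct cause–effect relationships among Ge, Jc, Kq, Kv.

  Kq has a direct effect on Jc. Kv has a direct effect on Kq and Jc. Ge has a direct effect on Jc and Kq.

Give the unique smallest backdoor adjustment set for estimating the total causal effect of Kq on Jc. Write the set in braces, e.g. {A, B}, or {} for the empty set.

Variables eligible for adjustment (non-descendants of Kq, excluding Kq and Jc): {Ge, Kv}.
Backdoor paths from Kq to Jc:
  P1: Kq <- Kv -> Jc
  P2: Kq <- Ge -> Jc
The empty set is not sufficient: P1 (Kq <- Kv -> Jc) has no collider blocking it and no conditioned non-collider, so it is open.
Try {Ge, Kv}:
  P1: blocked at fork node Kv ∈ conditioning set.
  P2: blocked at fork node Ge ∈ conditioning set.
{Ge, Kv} contains no descendant of Kq and blocks every backdoor path.
Every element of {Ge, Kv} is needed (dropping Ge leaves P2 open; dropping Kv leaves P1 open), so no proper subset is valid.
Among all size-2 subsets of the eligible variables, only {Ge, Kv} blocks every backdoor path, so it is the unique smallest valid adjustment set.

{Ge, Kv}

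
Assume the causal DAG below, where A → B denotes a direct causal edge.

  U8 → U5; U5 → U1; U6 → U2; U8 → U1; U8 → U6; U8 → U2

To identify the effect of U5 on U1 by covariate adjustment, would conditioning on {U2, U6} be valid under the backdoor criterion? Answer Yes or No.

Backdoor paths from U5 to U1 (paths whose first edge points into U5):
  P1: U5 <- U8 -> U1
Condition 1 (no descendant of U5 in the set): holds — descendants of U5 are {U1}; none are in {U2, U6}.
Condition 2 (every backdoor path blocked by {U2, U6}):
  P1: open — no interior node is in the conditioning set.
{U2, U6} does not satisfy the backdoor criterion.

No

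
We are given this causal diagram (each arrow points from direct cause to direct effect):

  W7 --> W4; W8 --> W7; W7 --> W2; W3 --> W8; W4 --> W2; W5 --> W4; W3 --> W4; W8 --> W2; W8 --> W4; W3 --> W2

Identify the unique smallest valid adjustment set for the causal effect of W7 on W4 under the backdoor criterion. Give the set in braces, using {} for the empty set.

Variables eligible for adjustment (non-descendants of W7, excluding W7 and W4): {W3, W5, W8}.
Backdoor paths from W7 to W4:
  P1: W7 <- W8 <- W3 -> W4
  P2: W7 <- W8 <- W3 -> W2 <- W4
  P3: W7 <- W8 -> W4
  P4: W7 <- W8 -> W2 <- W3 -> W4
  P5: W7 <- W8 -> W2 <- W4
The empty set is not sufficient: P1 (W7 <- W8 <- W3 -> W4) has no collider blocking it and no conditioned non-collider, so it is open.
Try {W8}:
  P1: blocked at chain node W8 ∈ conditioning set.
  P2: blocked at chain node W8 ∈ conditioning set.
  P3: blocked at fork node W8 ∈ conditioning set.
  P4: blocked at fork node W8 ∈ conditioning set.
  P5: blocked at fork node W8 ∈ conditioning set.
{W8} contains no descendant of W7 and blocks every backdoor path.
No other singleton works — e.g. {W3} leaves P3 open — so {W8} is the unique smallest valid adjustment set.

{W8}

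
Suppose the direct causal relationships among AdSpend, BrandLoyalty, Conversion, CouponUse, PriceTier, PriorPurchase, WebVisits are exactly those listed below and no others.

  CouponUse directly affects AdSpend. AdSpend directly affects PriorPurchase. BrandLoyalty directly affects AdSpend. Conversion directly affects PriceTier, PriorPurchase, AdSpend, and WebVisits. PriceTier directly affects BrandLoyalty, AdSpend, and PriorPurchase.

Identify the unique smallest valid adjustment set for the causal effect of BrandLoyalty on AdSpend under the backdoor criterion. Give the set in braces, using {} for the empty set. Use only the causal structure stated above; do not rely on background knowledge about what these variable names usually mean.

Variables eligible for adjustment (non-descendants of BrandLoyalty, excluding BrandLoyalty and AdSpend): {Conversion, CouponUse, PriceTier, WebVisits}.
Backdoor paths from BrandLoyalty to AdSpend:
  P1: BrandLoyalty <- PriceTier <- Conversion -> AdSpend
  P2: BrandLoyalty <- PriceTier <- Conversion -> PriorPurchase <- AdSpend
  P3: BrandLoyalty <- PriceTier -> AdSpend
  P4: BrandLoyalty <- PriceTier -> PriorPurchase <- Conversion -> AdSpend
  P5: BrandLoyalty <- PriceTier -> PriorPurchase <- AdSpend
The empty set is not sufficient: P1 (BrandLoyalty <- PriceTier <- Conversion -> AdSpend) has no collider blocking it and no conditioned non-collider, so it is open.
Try {PriceTier}:
  P1: blocked at chain node PriceTier ∈ conditioning set.
  P2: blocked at chain node PriceTier ∈ conditioning set.
  P3: blocked at fork node PriceTier ∈ conditioning set.
  P4: blocked at fork node PriceTier ∈ conditioning set.
  P5: blocked at fork node PriceTier ∈ conditioning set.
{PriceTier} contains no descendant of BrandLoyalty and blocks every backdoor path.
No other singleton works — e.g. {CouponUse} leaves P1 open — so {PriceTier} is the unique smallest valid adjustment set.

{PriceTier}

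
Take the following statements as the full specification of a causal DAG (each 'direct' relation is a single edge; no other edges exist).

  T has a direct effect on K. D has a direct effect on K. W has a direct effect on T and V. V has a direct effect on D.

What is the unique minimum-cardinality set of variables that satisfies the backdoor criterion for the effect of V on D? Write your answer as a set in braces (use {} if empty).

{}

Variables eligible for adjustment (non-descendants of V, excluding V and D): {T, W}.
Backdoor paths from V to D:
  P1: V <- W -> T -> K <- D
Each backdoor path contains an unconditioned collider, so every path is already blocked with the empty conditioning set:
  P1: blocked at collider K (neither it nor any descendant is in the conditioning set).
The empty set is therefore the unique smallest valid set.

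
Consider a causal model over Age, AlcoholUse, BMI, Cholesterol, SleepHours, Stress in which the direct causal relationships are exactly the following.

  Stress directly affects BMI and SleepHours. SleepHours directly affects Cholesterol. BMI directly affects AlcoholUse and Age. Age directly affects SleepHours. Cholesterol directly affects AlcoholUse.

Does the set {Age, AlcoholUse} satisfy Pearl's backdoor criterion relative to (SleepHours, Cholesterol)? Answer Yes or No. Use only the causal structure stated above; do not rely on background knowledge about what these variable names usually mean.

Backdoor paths from SleepHours to Cholesterol (paths whose first edge points into SleepHours):
  P1: SleepHours <- Stress -> BMI -> AlcoholUse <- Cholesterol
  P2: SleepHours <- Age <- BMI -> AlcoholUse <- Cholesterol
Condition 1 (no descendant of SleepHours in the set): FAILS — AlcoholUse is a descendant of SleepHours.
Condition 2 (every backdoor path blocked by {Age, AlcoholUse}):
  P1: open — collider(s) AlcoholUse are conditioned on (or have a conditioned descendant) and no non-collider on the path is in the set.
  P2: blocked at chain node Age ∈ conditioning set.
{Age, AlcoholUse} does not satisfy the backdoor criterion.

No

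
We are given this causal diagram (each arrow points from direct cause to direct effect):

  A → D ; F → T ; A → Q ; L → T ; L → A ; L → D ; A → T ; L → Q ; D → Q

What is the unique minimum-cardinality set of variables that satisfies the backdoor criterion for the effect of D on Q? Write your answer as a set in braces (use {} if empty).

Variables eligible for adjustment (non-descendants of D, excluding D and Q): {A, F, L, T}.
Backdoor paths from D to Q:
  P1: D <- L -> A -> Q
  P2: D <- L -> Q
  P3: D <- L -> T <- A -> Q
  P4: D <- A <- L -> Q
  P5: D <- A -> Q
  P6: D <- A -> T <- L -> Q
The empty set is not sufficient: P1 (D <- L -> A -> Q) has no collider blocking it and no conditioned non-collider, so it is open.
Try {A, L}:
  P1: blocked at fork node L ∈ conditioning set.
  P2: blocked at fork node L ∈ conditioning set.
  P3: blocked at fork node L ∈ conditioning set.
  P4: blocked at chain node A ∈ conditioning set.
  P5: blocked at fork node A ∈ conditioning set.
  P6: blocked at fork node A ∈ conditioning set.
{A, L} contains no descendant of D and blocks every backdoor path.
Every element of {A, L} is needed (dropping A leaves P5 open; dropping L leaves P2 open), so no proper subset is valid.
Among all size-2 subsets of the eligible variables, only {A, L} blocks every backdoor path, so it is the unique smallest valid adjustment set.

{A, L}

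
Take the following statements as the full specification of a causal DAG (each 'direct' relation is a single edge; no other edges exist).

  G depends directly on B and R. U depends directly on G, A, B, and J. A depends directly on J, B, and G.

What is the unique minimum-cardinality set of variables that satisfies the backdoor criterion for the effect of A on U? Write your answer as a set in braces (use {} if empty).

Variables eligible for adjustment (non-descendants of A, excluding A and U): {B, G, J, R}.
Backdoor paths from A to U:
  P1: A <- B -> G -> U
  P2: A <- B -> U
  P3: A <- G <- B -> U
  P4: A <- G -> U
  P5: A <- J -> U
The empty set is not sufficient: P1 (A <- B -> G -> U) has no collider blocking it and no conditioned non-collider, so it is open.
Try {B, G, J}:
  P1: blocked at fork node B ∈ conditioning set.
  P2: blocked at fork node B ∈ conditioning set.
  P3: blocked at chain node G ∈ conditioning set.
  P4: blocked at fork node G ∈ conditioning set.
  P5: blocked at fork node J ∈ conditioning set.
{B, G, J} contains no descendant of A and blocks every backdoor path.
Every element of {B, G, J} is needed (dropping B leaves P2 open; dropping G leaves P4 open; dropping J leaves P5 open), so no proper subset is valid.
Among all size-3 subsets of the eligible variables, only {B, G, J} blocks every backdoor path, so it is the unique smallest valid adjustment set.

{B, G, J}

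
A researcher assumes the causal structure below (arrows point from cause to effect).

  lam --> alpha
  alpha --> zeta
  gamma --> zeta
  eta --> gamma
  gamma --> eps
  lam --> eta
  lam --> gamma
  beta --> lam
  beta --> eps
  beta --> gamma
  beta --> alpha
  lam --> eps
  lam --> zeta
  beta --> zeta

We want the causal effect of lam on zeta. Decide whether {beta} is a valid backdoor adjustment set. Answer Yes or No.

Backdoor paths from lam to zeta (paths whose first edge points into lam):
  P1: lam <- beta -> gamma -> zeta
  P2: lam <- beta -> alpha -> zeta
  P3: lam <- beta -> zeta
  P4: lam <- beta -> eps <- gamma -> zeta
Condition 1 (no descendant of lam in the set): holds — descendants of lam are {alpha, eps, eta, gamma, zeta}; none are in {beta}.
Condition 2 (every backdoor path blocked by {beta}):
  P1: blocked at fork node beta ∈ conditioning set.
  P2: blocked at fork node beta ∈ conditioning set.
  P3: blocked at fork node beta ∈ conditioning set.
  P4: blocked at fork node beta ∈ conditioning set.
{beta} satisfies the backdoor criterion.

Yes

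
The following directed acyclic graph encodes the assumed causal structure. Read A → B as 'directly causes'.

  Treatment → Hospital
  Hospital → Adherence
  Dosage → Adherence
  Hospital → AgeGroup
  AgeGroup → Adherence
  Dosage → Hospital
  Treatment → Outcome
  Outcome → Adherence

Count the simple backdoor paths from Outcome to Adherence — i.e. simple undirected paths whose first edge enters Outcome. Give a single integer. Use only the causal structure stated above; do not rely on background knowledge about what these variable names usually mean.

A backdoor path from Outcome to Adherence is any simple undirected path whose first edge points into Outcome (i.e. leaves Outcome via a parent).
Parents of Outcome: {Treatment}.
Enumerating:
  P1: Outcome <- Treatment -> Hospital <- Dosage -> Adherence
  P2: Outcome <- Treatment -> Hospital -> AgeGroup -> Adherence
  P3: Outcome <- Treatment -> Hospital -> Adherence
That exhausts the simple backdoor paths. Count: 3.

3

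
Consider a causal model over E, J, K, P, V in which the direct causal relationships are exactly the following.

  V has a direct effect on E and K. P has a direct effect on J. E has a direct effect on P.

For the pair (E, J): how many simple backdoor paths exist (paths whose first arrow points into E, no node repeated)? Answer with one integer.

A backdoor path from E to J is any simple undirected path whose first edge points into E (i.e. leaves E via a parent).
Parents of E: {V}.
No simple path from any parent of E reaches J without revisiting E, so there are no backdoor paths.

0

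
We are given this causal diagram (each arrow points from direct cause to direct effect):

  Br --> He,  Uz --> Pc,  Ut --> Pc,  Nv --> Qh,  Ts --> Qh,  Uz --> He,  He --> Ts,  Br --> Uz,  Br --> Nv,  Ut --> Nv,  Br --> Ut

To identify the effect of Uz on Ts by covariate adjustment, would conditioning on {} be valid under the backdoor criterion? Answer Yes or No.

Backdoor paths from Uz to Ts (paths whose first edge points into Uz):
  P1: Uz <- Br -> Ut -> Nv -> Qh <- Ts
  P2: Uz <- Br -> He -> Ts
  P3: Uz <- Br -> Nv -> Qh <- Ts
Condition 1 (no descendant of Uz in the set): holds — descendants of Uz are {He, Pc, Qh, Ts}; none are in {}.
Condition 2 (every backdoor path blocked by {}):
  P1: blocked at collider Qh (neither it nor any descendant is in the conditioning set).
  P2: open — no interior node is in the conditioning set.
  P3: blocked at collider Qh (neither it nor any descendant is in the conditioning set).
{} does not satisfy the backdoor criterion.

No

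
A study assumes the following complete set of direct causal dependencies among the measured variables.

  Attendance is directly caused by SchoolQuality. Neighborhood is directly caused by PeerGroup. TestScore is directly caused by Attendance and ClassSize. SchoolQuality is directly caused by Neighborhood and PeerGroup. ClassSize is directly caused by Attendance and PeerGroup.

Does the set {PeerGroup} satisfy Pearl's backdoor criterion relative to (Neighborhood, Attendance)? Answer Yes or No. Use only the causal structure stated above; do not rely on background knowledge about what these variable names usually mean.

Backdoor paths from Neighborhood to Attendance (paths whose first edge points into Neighborhood):
  P1: Neighborhood <- PeerGroup -> SchoolQuality -> Attendance
  P2: Neighborhood <- PeerGroup -> ClassSize <- Attendance
  P3: Neighborhood <- PeerGroup -> ClassSize -> TestScore <- Attendance
Condition 1 (no descendant of Neighborhood in the set): holds — descendants of Neighborhood are {Attendance, ClassSize, SchoolQuality, TestScore}; none are in {PeerGroup}.
Condition 2 (every backdoor path blocked by {PeerGroup}):
  P1: blocked at fork node PeerGroup ∈ conditioning set.
  P2: blocked at fork node PeerGroup ∈ conditioning set.
  P3: blocked at fork node PeerGroup ∈ conditioning set.
{PeerGroup} satisfies the backdoor criterion.

Yes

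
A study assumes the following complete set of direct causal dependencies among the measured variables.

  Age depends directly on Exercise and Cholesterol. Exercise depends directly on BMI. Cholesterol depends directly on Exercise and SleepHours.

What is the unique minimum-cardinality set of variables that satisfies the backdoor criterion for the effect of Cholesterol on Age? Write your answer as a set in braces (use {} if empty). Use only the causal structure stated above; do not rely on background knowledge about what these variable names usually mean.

Variables eligible for adjustment (non-descendants of Cholesterol, excluding Cholesterol and Age): {BMI, Exercise, SleepHours}.
Backdoor paths from Cholesterol to Age:
  P1: Cholesterol <- Exercise -> Age
The empty set is not sufficient: P1 (Cholesterol <- Exercise -> Age) has no collider blocking it and no conditioned non-collider, so it is open.
Try {Exercise}:
  P1: blocked at fork node Exercise ∈ conditioning set.
{Exercise} contains no descendant of Cholesterol and blocks every backdoor path.
No other singleton works — e.g. {BMI} leaves P1 open — so {Exercise} is the unique smallest valid adjustment set.

{Exercise}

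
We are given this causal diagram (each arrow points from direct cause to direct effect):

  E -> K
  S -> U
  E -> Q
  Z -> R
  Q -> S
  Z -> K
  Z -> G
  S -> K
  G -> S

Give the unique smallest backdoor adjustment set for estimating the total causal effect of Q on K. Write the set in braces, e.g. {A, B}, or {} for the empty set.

{E}

Variables eligible for adjustment (non-descendants of Q, excluding Q and K): {E, G, R, Z}.
Backdoor paths from Q to K:
  P1: Q <- E -> K
The empty set is not sufficient: P1 (Q <- E -> K) has no collider blocking it and no conditioned non-collider, so it is open.
Try {E}:
  P1: blocked at fork node E ∈ conditioning set.
{E} contains no descendant of Q and blocks every backdoor path.
No other singleton works — e.g. {Z} leaves P1 open — so {E} is the unique smallest valid adjustment set.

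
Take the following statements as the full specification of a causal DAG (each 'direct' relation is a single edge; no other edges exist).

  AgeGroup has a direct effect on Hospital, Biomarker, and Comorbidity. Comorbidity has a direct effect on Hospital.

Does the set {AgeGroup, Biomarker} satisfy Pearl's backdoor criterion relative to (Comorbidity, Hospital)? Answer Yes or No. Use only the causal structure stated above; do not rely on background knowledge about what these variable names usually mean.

Backdoor paths from Comorbidity to Hospital (paths whose first edge points into Comorbidity):
  P1: Comorbidity <- AgeGroup -> Hospital
Condition 1 (no descendant of Comorbidity in the set): holds — descendants of Comorbidity are {Hospital}; none are in {AgeGroup, Biomarker}.
Condition 2 (every backdoor path blocked by {AgeGroup, Biomarker}):
  P1: blocked at fork node AgeGroup ∈ conditioning set.
{AgeGroup, Biomarker} satisfies the backdoor criterion.

Yes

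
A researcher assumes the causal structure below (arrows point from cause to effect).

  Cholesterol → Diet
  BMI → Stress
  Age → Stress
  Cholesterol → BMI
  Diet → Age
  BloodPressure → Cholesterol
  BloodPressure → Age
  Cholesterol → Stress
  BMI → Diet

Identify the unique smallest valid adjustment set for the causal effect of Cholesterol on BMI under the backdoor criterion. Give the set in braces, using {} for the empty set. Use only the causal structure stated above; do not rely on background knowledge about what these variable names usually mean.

{}

Variables eligible for adjustment (non-descendants of Cholesterol, excluding Cholesterol and BMI): {BloodPressure}.
Backdoor paths from Cholesterol to BMI:
  P1: Cholesterol <- BloodPressure -> Age <- Diet <- BMI
  P2: Cholesterol <- BloodPressure -> Age -> Stress <- BMI
Each backdoor path contains an unconditioned collider, so every path is already blocked with the empty conditioning set:
  P1: blocked at collider Age (neither it nor any descendant is in the conditioning set).
  P2: blocked at collider Stress (neither it nor any descendant is in the conditioning set).
The empty set is therefore the unique smallest valid set.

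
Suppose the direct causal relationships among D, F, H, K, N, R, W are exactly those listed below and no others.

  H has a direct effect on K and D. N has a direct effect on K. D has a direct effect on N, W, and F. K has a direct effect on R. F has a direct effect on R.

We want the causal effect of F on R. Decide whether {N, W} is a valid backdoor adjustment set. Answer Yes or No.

No

Backdoor paths from F to R (paths whose first edge points into F):
  P1: F <- D <- H -> K -> R
  P2: F <- D -> N -> K -> R
Condition 1 (no descendant of F in the set): holds — descendants of F are {R}; none are in {N, W}.
Condition 2 (every backdoor path blocked by {N, W}):
  P1: open — no interior node is in the conditioning set.
  P2: blocked at chain node N ∈ conditioning set.
{N, W} does not satisfy the backdoor criterion.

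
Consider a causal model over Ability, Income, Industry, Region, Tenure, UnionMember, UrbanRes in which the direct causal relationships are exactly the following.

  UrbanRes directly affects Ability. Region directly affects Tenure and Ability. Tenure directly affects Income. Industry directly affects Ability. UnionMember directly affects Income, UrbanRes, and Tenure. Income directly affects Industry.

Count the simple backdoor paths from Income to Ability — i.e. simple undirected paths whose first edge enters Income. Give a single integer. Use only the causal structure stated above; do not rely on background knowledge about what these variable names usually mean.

A backdoor path from Income to Ability is any simple undirected path whose first edge points into Income (i.e. leaves Income via a parent).
Parents of Income: {Tenure, UnionMember}.
Enumerating:
  P1: Income <- UnionMember -> Tenure <- Region -> Ability
  P2: Income <- UnionMember -> UrbanRes -> Ability
  P3: Income <- Tenure <- Region -> Ability
  P4: Income <- Tenure <- UnionMember -> UrbanRes -> Ability
That exhausts the simple backdoor paths. Count: 4.

4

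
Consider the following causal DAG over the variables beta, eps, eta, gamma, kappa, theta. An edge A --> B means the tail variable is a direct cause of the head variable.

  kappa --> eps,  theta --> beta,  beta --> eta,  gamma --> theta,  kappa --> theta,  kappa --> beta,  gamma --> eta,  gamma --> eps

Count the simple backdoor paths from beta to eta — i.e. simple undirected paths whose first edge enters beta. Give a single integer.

4

A backdoor path from beta to eta is any simple undirected path whose first edge points into beta (i.e. leaves beta via a parent).
Parents of beta: {kappa, theta}.
Enumerating:
  P1: beta <- kappa -> eps <- gamma -> eta
  P2: beta <- kappa -> theta <- gamma -> eta
  P3: beta <- theta <- gamma -> eta
  P4: beta <- theta <- kappa -> eps <- gamma -> eta
That exhausts the simple backdoor paths. Count: 4.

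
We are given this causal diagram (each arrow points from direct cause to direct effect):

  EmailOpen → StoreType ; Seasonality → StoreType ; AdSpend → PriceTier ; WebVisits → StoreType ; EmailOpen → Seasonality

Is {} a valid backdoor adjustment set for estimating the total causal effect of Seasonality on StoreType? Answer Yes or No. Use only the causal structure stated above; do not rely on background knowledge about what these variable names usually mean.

No

Backdoor paths from Seasonality to StoreType (paths whose first edge points into Seasonality):
  P1: Seasonality <- EmailOpen -> StoreType
Condition 1 (no descendant of Seasonality in the set): holds — descendants of Seasonality are {StoreType}; none are in {}.
Condition 2 (every backdoor path blocked by {}):
  P1: open — no interior node is in the conditioning set.
{} does not satisfy the backdoor criterion.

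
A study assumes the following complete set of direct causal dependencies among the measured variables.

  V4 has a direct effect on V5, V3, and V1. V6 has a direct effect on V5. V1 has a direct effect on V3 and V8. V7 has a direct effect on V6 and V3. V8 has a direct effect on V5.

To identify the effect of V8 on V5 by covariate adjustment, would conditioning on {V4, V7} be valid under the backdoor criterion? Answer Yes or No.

Backdoor paths from V8 to V5 (paths whose first edge points into V8):
  P1: V8 <- V1 <- V4 -> V3 <- V7 -> V6 -> V5
  P2: V8 <- V1 <- V4 -> V5
  P3: V8 <- V1 -> V3 <- V7 -> V6 -> V5
  P4: V8 <- V1 -> V3 <- V4 -> V5
Condition 1 (no descendant of V8 in the set): holds — descendants of V8 are {V5}; none are in {V4, V7}.
Condition 2 (every backdoor path blocked by {V4, V7}):
  P1: blocked at fork node V4 ∈ conditioning set.
  P2: blocked at fork node V4 ∈ conditioning set.
  P3: blocked at collider V3 (neither it nor any descendant is in the conditioning set).
  P4: blocked at collider V3 (neither it nor any descendant is in the conditioning set).
{V4, V7} satisfies the backdoor criterion.

Yes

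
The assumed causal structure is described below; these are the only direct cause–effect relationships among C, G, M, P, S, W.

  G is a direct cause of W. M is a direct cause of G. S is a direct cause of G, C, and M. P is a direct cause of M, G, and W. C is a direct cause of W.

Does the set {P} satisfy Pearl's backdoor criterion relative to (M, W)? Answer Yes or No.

Backdoor paths from M to W (paths whose first edge points into M):
  P1: M <- S -> C -> W
  P2: M <- S -> G <- P -> W
  P3: M <- S -> G -> W
  P4: M <- P -> G <- S -> C -> W
  P5: M <- P -> G -> W
  P6: M <- P -> W
Condition 1 (no descendant of M in the set): holds — descendants of M are {G, W}; none are in {P}.
Condition 2 (every backdoor path blocked by {P}):
  P1: open — no interior node is in the conditioning set.
  P2: blocked at collider G (neither it nor any descendant is in the conditioning set).
  P3: open — no interior node is in the conditioning set.
  P4: blocked at fork node P ∈ conditioning set.
  P5: blocked at fork node P ∈ conditioning set.
  P6: blocked at fork node P ∈ conditioning set.
{P} does not satisfy the backdoor criterion.

No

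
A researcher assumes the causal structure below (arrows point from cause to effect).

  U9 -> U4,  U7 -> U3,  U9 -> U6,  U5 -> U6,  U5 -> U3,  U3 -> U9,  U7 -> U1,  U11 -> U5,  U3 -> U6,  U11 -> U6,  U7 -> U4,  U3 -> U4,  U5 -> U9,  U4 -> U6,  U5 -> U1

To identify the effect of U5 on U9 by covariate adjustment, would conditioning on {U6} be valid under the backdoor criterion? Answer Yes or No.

No

Backdoor paths from U5 to U9 (paths whose first edge points into U5):
  P1: U5 <- U11 -> U6 <- U3 <- U7 -> U4 <- U9
  P2: U5 <- U11 -> U6 <- U3 -> U9
  P3: U5 <- U11 -> U6 <- U3 -> U4 <- U9
  P4: U5 <- U11 -> U6 <- U9
  P5: U5 <- U11 -> U6 <- U4 <- U7 -> U3 -> U9
  P6: U5 <- U11 -> U6 <- U4 <- U3 -> U9
  P7: U5 <- U11 -> U6 <- U4 <- U9
Condition 1 (no descendant of U5 in the set): FAILS — U6 is a descendant of U5.
Condition 2 (every backdoor path blocked by {U6}):
  P1: open — collider(s) U6, U4 are conditioned on (or have a conditioned descendant) and no non-collider on the path is in the set.
  P2: open — collider(s) U6 are conditioned on (or have a conditioned descendant) and no non-collider on the path is in the set.
  P3: open — collider(s) U6, U4 are conditioned on (or have a conditioned descendant) and no non-collider on the path is in the set.
  P4: open — collider(s) U6 are conditioned on (or have a conditioned descendant) and no non-collider on the path is in the set.
  P5: open — collider(s) U6 are conditioned on (or have a conditioned descendant) and no non-collider on the path is in the set.
  P6: open — collider(s) U6 are conditioned on (or have a conditioned descendant) and no non-collider on the path is in the set.
  P7: open — collider(s) U6 are conditioned on (or have a conditioned descendant) and no non-collider on the path is in the set.
{U6} does not satisfy the backdoor criterion.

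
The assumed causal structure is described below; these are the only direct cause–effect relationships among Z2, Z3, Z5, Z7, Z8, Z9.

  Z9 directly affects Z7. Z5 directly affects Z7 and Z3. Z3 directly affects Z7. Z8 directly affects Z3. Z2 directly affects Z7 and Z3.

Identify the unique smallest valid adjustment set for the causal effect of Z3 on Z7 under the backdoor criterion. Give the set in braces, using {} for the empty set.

{Z2, Z5}

Variables eligible for adjustment (non-descendants of Z3, excluding Z3 and Z7): {Z2, Z5, Z8, Z9}.
Backdoor paths from Z3 to Z7:
  P1: Z3 <- Z5 -> Z7
  P2: Z3 <- Z2 -> Z7
The empty set is not sufficient: P1 (Z3 <- Z5 -> Z7) has no collider blocking it and no conditioned non-collider, so it is open.
Try {Z2, Z5}:
  P1: blocked at fork node Z5 ∈ conditioning set.
  P2: blocked at fork node Z2 ∈ conditioning set.
{Z2, Z5} contains no descendant of Z3 and blocks every backdoor path.
Every element of {Z2, Z5} is needed (dropping Z2 leaves P2 open; dropping Z5 leaves P1 open), so no proper subset is valid.
Among all size-2 subsets of the eligible variables, only {Z2, Z5} blocks every backdoor path, so it is the unique smallest valid adjustment set.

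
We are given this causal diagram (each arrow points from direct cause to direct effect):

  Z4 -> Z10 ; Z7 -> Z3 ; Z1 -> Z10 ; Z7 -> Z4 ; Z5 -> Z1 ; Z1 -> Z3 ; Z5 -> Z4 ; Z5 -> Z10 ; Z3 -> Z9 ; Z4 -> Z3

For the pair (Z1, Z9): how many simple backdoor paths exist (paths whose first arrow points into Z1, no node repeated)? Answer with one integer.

4

A backdoor path from Z1 to Z9 is any simple undirected path whose first edge points into Z1 (i.e. leaves Z1 via a parent).
Parents of Z1: {Z5}.
Enumerating:
  P1: Z1 <- Z5 -> Z4 <- Z7 -> Z3 -> Z9
  P2: Z1 <- Z5 -> Z4 -> Z3 -> Z9
  P3: Z1 <- Z5 -> Z10 <- Z4 <- Z7 -> Z3 -> Z9
  P4: Z1 <- Z5 -> Z10 <- Z4 -> Z3 -> Z9
That exhausts the simple backdoor paths. Count: 4.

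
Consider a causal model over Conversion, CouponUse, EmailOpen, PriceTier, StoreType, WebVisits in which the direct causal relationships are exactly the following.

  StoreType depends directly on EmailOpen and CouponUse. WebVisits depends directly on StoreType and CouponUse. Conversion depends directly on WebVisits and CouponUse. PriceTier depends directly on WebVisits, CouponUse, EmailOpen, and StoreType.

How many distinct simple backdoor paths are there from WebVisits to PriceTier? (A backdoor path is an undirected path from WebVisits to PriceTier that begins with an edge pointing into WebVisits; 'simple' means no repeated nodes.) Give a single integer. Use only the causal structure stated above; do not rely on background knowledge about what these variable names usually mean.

A backdoor path from WebVisits to PriceTier is any simple undirected path whose first edge points into WebVisits (i.e. leaves WebVisits via a parent).
Parents of WebVisits: {CouponUse, StoreType}.
Enumerating:
  P1: WebVisits <- CouponUse -> StoreType <- EmailOpen -> PriceTier
  P2: WebVisits <- CouponUse -> StoreType -> PriceTier
  P3: WebVisits <- CouponUse -> PriceTier
  P4: WebVisits <- StoreType <- EmailOpen -> PriceTier
  P5: WebVisits <- StoreType <- CouponUse -> PriceTier
  P6: WebVisits <- StoreType -> PriceTier
That exhausts the simple backdoor paths. Count: 6.

6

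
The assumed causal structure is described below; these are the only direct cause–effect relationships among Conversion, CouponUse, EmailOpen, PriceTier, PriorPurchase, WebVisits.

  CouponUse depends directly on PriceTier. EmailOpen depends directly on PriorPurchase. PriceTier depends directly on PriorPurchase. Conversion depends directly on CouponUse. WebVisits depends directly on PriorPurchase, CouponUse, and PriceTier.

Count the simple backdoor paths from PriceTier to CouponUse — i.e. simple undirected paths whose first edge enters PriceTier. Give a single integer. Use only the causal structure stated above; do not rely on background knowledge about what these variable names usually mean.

A backdoor path from PriceTier to CouponUse is any simple undirected path whose first edge points into PriceTier (i.e. leaves PriceTier via a parent).
Parents of PriceTier: {PriorPurchase}.
Enumerating:
  P1: PriceTier <- PriorPurchase -> WebVisits <- CouponUse
That exhausts the simple backdoor paths. Count: 1.

1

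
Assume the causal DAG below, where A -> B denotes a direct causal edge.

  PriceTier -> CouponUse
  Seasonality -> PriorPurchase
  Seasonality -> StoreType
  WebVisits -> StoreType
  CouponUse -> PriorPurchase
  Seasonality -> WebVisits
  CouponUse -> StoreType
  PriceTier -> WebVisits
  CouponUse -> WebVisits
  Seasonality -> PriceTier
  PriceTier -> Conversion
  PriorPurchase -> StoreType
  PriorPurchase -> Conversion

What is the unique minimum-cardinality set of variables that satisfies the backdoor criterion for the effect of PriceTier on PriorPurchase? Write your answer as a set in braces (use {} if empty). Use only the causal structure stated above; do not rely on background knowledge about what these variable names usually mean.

Variables eligible for adjustment (non-descendants of PriceTier, excluding PriceTier and PriorPurchase): {Seasonality}.
Backdoor paths from PriceTier to PriorPurchase:
  P1: PriceTier <- Seasonality -> WebVisits <- CouponUse -> PriorPurchase
  P2: PriceTier <- Seasonality -> WebVisits <- CouponUse -> StoreType <- PriorPurchase
  P3: PriceTier <- Seasonality -> WebVisits -> StoreType <- CouponUse -> PriorPurchase
  P4: PriceTier <- Seasonality -> WebVisits -> StoreType <- PriorPurchase
  P5: PriceTier <- Seasonality -> PriorPurchase
  P6: PriceTier <- Seasonality -> StoreType <- CouponUse -> PriorPurchase
  P7: PriceTier <- Seasonality -> StoreType <- WebVisits <- CouponUse -> PriorPurchase
  P8: PriceTier <- Seasonality -> StoreType <- PriorPurchase
The empty set is not sufficient: P5 (PriceTier <- Seasonality -> PriorPurchase) has no collider blocking it and no conditioned non-collider, so it is open.
Try {Seasonality}:
  P1: blocked at fork node Seasonality ∈ conditioning set.
  P2: blocked at fork node Seasonality ∈ conditioning set.
  P3: blocked at fork node Seasonality ∈ conditioning set.
  P4: blocked at fork node Seasonality ∈ conditioning set.
  P5: blocked at fork node Seasonality ∈ conditioning set.
  P6: blocked at fork node Seasonality ∈ conditioning set.
  P7: blocked at fork node Seasonality ∈ conditioning set.
  P8: blocked at fork node Seasonality ∈ conditioning set.
{Seasonality} contains no descendant of PriceTier and blocks every backdoor path.
{Seasonality} is the unique smallest valid adjustment set.

{Seasonality}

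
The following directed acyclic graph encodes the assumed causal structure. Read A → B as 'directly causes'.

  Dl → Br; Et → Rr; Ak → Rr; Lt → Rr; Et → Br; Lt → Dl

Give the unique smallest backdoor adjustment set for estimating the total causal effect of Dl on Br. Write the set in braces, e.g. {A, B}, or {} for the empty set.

{}

Variables eligible for adjustment (non-descendants of Dl, excluding Dl and Br): {Ak, Et, Lt, Rr}.
Backdoor paths from Dl to Br:
  P1: Dl <- Lt -> Rr <- Et -> Br
Each backdoor path contains an unconditioned collider, so every path is already blocked with the empty conditioning set:
  P1: blocked at collider Rr (neither it nor any descendant is in the conditioning set).
The empty set is therefore the unique smallest valid set.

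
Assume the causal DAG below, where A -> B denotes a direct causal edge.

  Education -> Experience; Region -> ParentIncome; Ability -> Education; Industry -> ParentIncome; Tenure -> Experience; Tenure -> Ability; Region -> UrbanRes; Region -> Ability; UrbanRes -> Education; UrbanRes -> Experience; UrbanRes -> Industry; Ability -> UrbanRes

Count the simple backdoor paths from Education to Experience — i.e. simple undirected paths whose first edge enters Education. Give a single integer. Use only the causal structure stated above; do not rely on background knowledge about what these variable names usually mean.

A backdoor path from Education to Experience is any simple undirected path whose first edge points into Education (i.e. leaves Education via a parent).
Parents of Education: {Ability, UrbanRes}.
Enumerating:
  P1: Education <- Ability <- Tenure -> Experience
  P2: Education <- Ability <- Region -> UrbanRes -> Experience
  P3: Education <- Ability <- Region -> ParentIncome <- Industry <- UrbanRes -> Experience
  P4: Education <- Ability -> UrbanRes -> Experience
  P5: Education <- UrbanRes <- Region -> Ability <- Tenure -> Experience
  P6: Education <- UrbanRes <- Ability <- Tenure -> Experience
  P7: Education <- UrbanRes -> Experience
  P8: Education <- UrbanRes -> Industry -> ParentIncome <- Region -> Ability <- Tenure -> Experience
That exhausts the simple backdoor paths. Count: 8.

8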